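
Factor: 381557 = 11^1*34687^1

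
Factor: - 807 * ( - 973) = 3^1 * 7^1* 139^1*269^1 = 785211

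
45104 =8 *5638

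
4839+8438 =13277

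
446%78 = 56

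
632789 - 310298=322491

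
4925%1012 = 877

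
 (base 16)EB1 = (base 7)13652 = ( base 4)322301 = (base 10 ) 3761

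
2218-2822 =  - 604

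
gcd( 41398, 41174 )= 14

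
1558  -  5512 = -3954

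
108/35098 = 54/17549 = 0.00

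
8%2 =0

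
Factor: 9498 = 2^1*3^1 * 1583^1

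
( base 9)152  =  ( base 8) 200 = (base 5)1003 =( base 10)128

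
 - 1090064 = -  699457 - 390607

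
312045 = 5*62409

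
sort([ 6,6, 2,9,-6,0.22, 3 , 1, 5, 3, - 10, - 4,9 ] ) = [-10, - 6, - 4,0.22 , 1, 2,3,  3, 5, 6,  6,9, 9] 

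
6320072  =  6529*968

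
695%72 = 47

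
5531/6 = 5531/6 = 921.83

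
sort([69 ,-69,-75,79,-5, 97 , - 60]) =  [-75, - 69, - 60, - 5,69, 79, 97 ] 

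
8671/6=8671/6 = 1445.17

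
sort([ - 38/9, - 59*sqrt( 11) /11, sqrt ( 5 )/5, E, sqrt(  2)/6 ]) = [ - 59*sqrt(11)/11, - 38/9, sqrt (2 ) /6,  sqrt( 5)/5, E]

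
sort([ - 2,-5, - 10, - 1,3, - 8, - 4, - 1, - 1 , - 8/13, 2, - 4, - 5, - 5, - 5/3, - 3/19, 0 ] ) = [ - 10, - 8,- 5, - 5 , - 5, - 4, - 4, - 2, - 5/3, - 1 , - 1,- 1, - 8/13, - 3/19, 0,2 , 3 ] 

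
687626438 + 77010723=764637161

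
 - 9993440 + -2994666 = - 12988106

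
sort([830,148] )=[148,830 ]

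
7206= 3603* 2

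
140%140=0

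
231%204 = 27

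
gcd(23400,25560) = 360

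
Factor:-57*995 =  - 3^1*5^1*19^1*199^1 = - 56715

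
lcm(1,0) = 0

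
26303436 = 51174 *514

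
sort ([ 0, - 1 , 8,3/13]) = [ - 1 , 0 , 3/13, 8]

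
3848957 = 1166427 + 2682530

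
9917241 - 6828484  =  3088757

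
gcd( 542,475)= 1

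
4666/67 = 4666/67  =  69.64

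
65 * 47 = 3055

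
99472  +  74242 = 173714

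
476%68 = 0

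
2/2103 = 2/2103 = 0.00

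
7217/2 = 3608+1/2 = 3608.50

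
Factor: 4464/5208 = 6/7  =  2^1 * 3^1 * 7^(  -  1) 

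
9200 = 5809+3391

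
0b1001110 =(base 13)60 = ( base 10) 78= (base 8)116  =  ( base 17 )4a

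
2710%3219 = 2710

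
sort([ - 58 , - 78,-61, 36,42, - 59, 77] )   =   [ - 78, - 61, - 59,-58,  36,  42, 77] 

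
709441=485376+224065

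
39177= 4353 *9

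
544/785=544/785 = 0.69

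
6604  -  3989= 2615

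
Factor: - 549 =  - 3^2*61^1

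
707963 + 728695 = 1436658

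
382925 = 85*4505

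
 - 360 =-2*180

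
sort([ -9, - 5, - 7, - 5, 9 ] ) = [ - 9, - 7, - 5,  -  5, 9 ] 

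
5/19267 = 5/19267 = 0.00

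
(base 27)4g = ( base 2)1111100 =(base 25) 4o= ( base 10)124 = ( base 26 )4k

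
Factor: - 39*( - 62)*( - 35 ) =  - 2^1* 3^1*5^1*7^1*13^1*31^1 = - 84630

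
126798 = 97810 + 28988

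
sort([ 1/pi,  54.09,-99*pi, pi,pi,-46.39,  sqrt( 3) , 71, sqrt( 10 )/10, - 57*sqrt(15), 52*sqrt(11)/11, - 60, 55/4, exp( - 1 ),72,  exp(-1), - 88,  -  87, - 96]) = [ - 99 * pi,  -  57 *sqrt ( 15), - 96, -88, - 87,- 60, - 46.39 , sqrt(10 )/10,  1/pi, exp (-1),exp( - 1), sqrt( 3),pi,  pi, 55/4,52*sqrt (11 )/11, 54.09 , 71, 72]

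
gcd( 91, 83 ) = 1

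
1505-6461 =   -  4956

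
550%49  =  11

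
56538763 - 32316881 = 24221882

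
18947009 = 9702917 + 9244092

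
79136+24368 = 103504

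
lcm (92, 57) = 5244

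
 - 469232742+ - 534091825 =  - 1003324567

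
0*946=0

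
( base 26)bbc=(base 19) 1281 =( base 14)2b66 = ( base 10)7734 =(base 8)17066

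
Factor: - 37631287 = - 67^2* 83^1*101^1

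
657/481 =657/481 =1.37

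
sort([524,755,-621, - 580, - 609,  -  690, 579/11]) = [ -690 , - 621 ,-609  , - 580,579/11,524 , 755]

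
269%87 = 8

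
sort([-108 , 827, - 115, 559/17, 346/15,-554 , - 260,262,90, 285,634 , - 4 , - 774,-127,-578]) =[ - 774 , - 578, -554, - 260,-127, - 115 , -108, - 4 , 346/15, 559/17, 90 , 262, 285,634,827] 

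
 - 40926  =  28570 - 69496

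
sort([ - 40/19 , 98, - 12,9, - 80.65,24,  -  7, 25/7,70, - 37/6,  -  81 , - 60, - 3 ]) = [ - 81, - 80.65, - 60, - 12, - 7, - 37/6, - 3, - 40/19, 25/7, 9, 24,70,98 ]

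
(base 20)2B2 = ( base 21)26E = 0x3FE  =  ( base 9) 1355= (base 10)1022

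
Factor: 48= 2^4 * 3^1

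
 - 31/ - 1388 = 31/1388 = 0.02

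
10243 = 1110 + 9133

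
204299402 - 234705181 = -30405779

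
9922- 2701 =7221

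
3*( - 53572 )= -160716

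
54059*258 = 13947222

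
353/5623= 353/5623 = 0.06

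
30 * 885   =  26550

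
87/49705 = 87/49705 = 0.00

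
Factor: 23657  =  41^1*577^1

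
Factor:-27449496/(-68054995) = 2^3 * 3^3*5^( - 1 )*17^ ( - 1)*127081^1*800647^ ( - 1)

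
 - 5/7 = -1 + 2/7 = - 0.71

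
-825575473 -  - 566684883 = - 258890590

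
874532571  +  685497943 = 1560030514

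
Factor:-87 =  - 3^1*29^1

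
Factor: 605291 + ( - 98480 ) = 506811= 3^1*168937^1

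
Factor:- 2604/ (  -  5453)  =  372/779 = 2^2 * 3^1 *19^( - 1 ) * 31^1 * 41^ ( - 1)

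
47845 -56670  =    -  8825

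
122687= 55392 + 67295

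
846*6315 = 5342490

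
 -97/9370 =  - 1 + 9273/9370 = -0.01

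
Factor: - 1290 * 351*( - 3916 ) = 1773125640 = 2^3*3^4*5^1*11^1*13^1*43^1*89^1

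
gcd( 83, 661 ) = 1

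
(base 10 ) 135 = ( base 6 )343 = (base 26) 55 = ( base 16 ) 87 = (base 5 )1020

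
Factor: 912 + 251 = 1163^1 = 1163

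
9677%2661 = 1694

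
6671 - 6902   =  -231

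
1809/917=1809/917 = 1.97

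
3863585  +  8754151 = 12617736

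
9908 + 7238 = 17146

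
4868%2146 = 576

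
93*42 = 3906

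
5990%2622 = 746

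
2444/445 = 5 + 219/445 = 5.49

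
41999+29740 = 71739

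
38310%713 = 521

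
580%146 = 142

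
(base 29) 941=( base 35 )69L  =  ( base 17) 19a2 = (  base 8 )17006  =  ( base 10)7686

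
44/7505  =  44/7505 = 0.01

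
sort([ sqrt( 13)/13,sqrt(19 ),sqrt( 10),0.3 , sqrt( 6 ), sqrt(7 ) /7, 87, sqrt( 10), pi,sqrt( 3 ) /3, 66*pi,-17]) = [ - 17,sqrt(13) /13,  0.3, sqrt( 7) /7, sqrt( 3) /3,sqrt( 6),pi, sqrt(10 ),sqrt(10),sqrt( 19 ), 87,66* pi]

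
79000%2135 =5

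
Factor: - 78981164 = - 2^2*19745291^1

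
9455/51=185 + 20/51 = 185.39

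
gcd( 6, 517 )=1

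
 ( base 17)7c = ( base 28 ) 4J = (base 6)335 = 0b10000011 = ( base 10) 131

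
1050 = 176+874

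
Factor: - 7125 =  - 3^1*5^3*19^1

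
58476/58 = 1008+6/29 =1008.21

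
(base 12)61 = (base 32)29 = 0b1001001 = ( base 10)73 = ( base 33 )27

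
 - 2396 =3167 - 5563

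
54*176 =9504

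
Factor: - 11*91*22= - 2^1*7^1*11^2*13^1= - 22022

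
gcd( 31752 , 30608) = 8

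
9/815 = 9/815  =  0.01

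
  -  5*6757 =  - 33785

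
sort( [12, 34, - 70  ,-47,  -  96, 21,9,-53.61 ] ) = [ - 96, - 70,-53.61,- 47 , 9,12,21 , 34 ] 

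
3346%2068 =1278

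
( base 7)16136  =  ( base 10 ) 4535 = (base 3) 20012222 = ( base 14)191d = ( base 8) 10667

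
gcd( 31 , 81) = 1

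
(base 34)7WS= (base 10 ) 9208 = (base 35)7I3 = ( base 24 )fng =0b10001111111000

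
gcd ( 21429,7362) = 9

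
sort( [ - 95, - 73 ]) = [ - 95,  -  73]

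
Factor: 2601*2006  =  5217606  =  2^1 * 3^2*17^3*59^1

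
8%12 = 8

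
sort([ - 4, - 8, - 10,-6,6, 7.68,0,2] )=[-10, - 8  , - 6, - 4,0,2,6,7.68]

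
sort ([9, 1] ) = [ 1, 9 ] 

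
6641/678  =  9+539/678 = 9.79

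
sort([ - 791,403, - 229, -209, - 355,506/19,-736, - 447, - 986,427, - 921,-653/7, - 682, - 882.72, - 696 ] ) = [ - 986, - 921, - 882.72, - 791, - 736, -696,-682, - 447, - 355, - 229, - 209, - 653/7,506/19,403,427] 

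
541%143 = 112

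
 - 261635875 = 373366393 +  - 635002268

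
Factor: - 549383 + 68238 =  - 481145 = - 5^1*7^1*59^1*  233^1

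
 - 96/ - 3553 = 96/3553= 0.03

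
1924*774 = 1489176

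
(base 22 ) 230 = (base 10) 1034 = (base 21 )275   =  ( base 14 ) 53C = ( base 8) 2012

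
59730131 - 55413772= 4316359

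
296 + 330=626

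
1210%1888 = 1210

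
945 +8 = 953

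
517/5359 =517/5359 = 0.10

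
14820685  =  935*15851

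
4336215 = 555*7813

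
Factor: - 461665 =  - 5^1*92333^1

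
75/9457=75/9457 = 0.01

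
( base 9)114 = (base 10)94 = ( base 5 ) 334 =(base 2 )1011110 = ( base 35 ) 2o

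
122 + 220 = 342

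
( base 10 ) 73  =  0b1001001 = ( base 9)81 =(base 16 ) 49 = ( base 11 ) 67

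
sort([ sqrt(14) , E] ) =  [ E,sqrt ( 14)] 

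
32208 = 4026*8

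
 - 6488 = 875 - 7363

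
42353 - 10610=31743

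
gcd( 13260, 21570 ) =30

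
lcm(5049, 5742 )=292842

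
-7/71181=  - 7/71181 = -0.00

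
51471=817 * 63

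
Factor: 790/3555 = 2/9 = 2^1 * 3^(-2) 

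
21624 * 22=475728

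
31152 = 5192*6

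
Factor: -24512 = -2^6 * 383^1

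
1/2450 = 1/2450 = 0.00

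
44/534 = 22/267 = 0.08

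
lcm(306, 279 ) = 9486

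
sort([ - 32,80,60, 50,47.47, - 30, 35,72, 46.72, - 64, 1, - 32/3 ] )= [ - 64, - 32, - 30, -32/3,1, 35, 46.72,47.47,50,60,72, 80 ]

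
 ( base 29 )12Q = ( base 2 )1110011101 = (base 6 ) 4141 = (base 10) 925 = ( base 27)177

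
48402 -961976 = -913574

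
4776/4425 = 1592/1475 = 1.08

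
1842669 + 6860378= 8703047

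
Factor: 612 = 2^2*3^2*17^1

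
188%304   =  188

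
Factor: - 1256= - 2^3*157^1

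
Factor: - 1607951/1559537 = -7^( -1)*19^1 * 84629^1 * 222791^( - 1)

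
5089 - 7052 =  - 1963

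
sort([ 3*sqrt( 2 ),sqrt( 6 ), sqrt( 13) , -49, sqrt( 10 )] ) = [  -  49,sqrt ( 6),sqrt(10 ), sqrt ( 13),3*sqrt ( 2)]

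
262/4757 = 262/4757 = 0.06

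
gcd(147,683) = 1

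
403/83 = 4 + 71/83 = 4.86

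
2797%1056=685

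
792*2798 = 2216016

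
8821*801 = 7065621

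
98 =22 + 76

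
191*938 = 179158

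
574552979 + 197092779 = 771645758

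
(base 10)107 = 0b1101011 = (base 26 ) 43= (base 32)3B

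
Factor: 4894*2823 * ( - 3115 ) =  - 2^1*3^1* 5^1*7^1*89^1*941^1*2447^1 = - 43036098630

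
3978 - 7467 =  - 3489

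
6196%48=4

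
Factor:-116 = -2^2*29^1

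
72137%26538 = 19061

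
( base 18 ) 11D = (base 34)af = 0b101100011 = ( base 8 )543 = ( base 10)355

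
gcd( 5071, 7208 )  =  1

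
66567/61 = 66567/61 =1091.26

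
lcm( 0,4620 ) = 0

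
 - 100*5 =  - 500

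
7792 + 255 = 8047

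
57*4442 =253194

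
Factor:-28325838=  -  2^1*3^1*61^1*193^1*401^1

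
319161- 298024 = 21137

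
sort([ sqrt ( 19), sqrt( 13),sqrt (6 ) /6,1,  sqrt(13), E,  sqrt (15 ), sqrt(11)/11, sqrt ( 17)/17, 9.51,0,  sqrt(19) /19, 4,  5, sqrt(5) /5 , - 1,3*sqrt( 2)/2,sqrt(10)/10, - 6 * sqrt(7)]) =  [-6*sqrt( 7 ), - 1, 0,sqrt( 19 )/19 , sqrt( 17)/17,sqrt(11) /11, sqrt( 10) /10 , sqrt ( 6)/6,  sqrt( 5)/5, 1,3*sqrt(2)/2 , E , sqrt( 13) , sqrt( 13), sqrt( 15 ),4 , sqrt(19), 5,9.51] 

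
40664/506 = 80+4/11= 80.36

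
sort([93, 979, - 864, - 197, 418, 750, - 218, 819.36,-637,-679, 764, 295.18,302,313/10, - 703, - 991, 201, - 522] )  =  [- 991, - 864, - 703, - 679, - 637 , - 522, - 218, - 197, 313/10, 93, 201,295.18, 302, 418, 750, 764, 819.36, 979 ]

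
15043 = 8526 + 6517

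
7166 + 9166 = 16332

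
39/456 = 13/152= 0.09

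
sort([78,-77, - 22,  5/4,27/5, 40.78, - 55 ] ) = [- 77, - 55,-22,  5/4 , 27/5,40.78, 78]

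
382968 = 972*394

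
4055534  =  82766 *49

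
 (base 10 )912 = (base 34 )qs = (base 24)1E0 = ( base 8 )1620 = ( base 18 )2ec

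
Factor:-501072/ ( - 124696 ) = 438/109 = 2^1*3^1*73^1*109^( - 1 )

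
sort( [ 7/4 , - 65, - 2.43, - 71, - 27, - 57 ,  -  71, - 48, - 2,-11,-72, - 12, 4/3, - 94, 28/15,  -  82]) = [ - 94, - 82 , - 72, - 71, - 71, - 65,-57, - 48 , - 27,-12, - 11, - 2.43, - 2, 4/3 , 7/4, 28/15 ] 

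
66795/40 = 13359/8 = 1669.88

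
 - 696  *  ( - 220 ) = 153120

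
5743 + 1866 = 7609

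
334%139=56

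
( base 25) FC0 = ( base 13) 4533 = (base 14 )3751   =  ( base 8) 22713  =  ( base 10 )9675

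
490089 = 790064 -299975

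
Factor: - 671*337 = -11^1*61^1*337^1 = -226127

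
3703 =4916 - 1213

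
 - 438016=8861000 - 9299016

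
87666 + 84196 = 171862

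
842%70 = 2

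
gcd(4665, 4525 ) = 5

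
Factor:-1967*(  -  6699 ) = 3^1*7^2*11^1*29^1* 281^1 = 13176933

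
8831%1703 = 316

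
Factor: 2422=2^1*7^1* 173^1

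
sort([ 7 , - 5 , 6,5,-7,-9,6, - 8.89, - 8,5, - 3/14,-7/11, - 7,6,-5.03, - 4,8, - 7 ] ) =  [-9, - 8.89,-8, - 7, - 7,-7,  -  5.03, - 5, - 4,-7/11, - 3/14,5, 5,6,6,6, 7, 8]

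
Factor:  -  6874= - 2^1*7^1*491^1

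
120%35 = 15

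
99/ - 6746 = - 99/6746   =  - 0.01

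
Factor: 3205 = 5^1 *641^1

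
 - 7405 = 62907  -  70312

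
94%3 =1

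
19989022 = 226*88447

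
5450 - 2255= 3195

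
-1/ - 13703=1/13703 = 0.00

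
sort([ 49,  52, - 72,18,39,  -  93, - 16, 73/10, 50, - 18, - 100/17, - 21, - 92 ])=[ - 93, - 92 , - 72, - 21,-18, - 16 ,-100/17,73/10,18  ,  39,49,50,52]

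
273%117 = 39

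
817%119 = 103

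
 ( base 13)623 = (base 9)1378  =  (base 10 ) 1043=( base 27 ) 1BH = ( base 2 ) 10000010011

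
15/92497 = 15/92497 = 0.00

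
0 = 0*54066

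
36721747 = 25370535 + 11351212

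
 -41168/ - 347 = 118+222/347= 118.64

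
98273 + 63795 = 162068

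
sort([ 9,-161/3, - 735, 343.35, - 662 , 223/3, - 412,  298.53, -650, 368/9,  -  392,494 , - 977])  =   [-977 ,  -  735, - 662, - 650,-412, - 392, - 161/3,9,368/9, 223/3,298.53, 343.35, 494 ]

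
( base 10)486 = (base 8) 746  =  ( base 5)3421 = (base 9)600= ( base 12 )346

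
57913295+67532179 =125445474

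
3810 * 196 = 746760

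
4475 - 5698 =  -1223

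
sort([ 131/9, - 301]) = [ - 301, 131/9]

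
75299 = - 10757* ( - 7)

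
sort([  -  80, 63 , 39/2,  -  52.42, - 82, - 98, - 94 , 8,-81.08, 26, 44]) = [ -98,- 94, - 82, - 81.08, - 80, - 52.42 , 8 , 39/2,26,44,63 ] 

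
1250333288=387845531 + 862487757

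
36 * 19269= 693684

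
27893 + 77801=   105694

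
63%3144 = 63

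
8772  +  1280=10052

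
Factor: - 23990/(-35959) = 2^1*5^1*  7^( - 1)*11^( - 1 )*467^( - 1)*2399^1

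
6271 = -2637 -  - 8908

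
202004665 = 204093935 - 2089270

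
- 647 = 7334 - 7981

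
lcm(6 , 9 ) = 18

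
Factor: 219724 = 2^2*163^1 * 337^1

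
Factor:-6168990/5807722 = - 3^1*5^1*149^( -1) * 19489^( - 1)*205633^1 = - 3084495/2903861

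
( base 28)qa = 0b1011100010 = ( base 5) 10423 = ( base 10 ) 738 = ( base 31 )np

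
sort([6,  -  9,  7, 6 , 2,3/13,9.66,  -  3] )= [-9, -3,  3/13, 2, 6,6, 7,9.66]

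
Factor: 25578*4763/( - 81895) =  - 11075274/7445 = - 2^1  *3^2*5^( - 1)*7^2*29^1*433^1*1489^( - 1 ) 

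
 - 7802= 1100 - 8902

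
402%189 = 24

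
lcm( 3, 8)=24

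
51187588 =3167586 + 48020002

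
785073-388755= 396318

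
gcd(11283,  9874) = 1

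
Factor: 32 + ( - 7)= 25 = 5^2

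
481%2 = 1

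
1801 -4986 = -3185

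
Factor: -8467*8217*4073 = - 3^2*11^1*83^1*4073^1*8467^1 = -  283372209747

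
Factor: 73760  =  2^5*5^1*461^1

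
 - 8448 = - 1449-6999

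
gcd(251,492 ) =1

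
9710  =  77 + 9633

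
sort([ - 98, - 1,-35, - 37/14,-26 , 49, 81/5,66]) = [ - 98,  -  35,-26, - 37/14, - 1, 81/5,49 , 66 ]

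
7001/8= 7001/8 = 875.12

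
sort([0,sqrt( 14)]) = [0,sqrt(14) ] 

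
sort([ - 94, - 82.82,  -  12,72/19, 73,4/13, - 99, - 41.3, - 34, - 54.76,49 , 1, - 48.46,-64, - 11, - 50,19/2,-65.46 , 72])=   [- 99, - 94, - 82.82, - 65.46, - 64, - 54.76, - 50, - 48.46, - 41.3, - 34, - 12 ,  -  11, 4/13, 1 , 72/19,19/2, 49 , 72,73]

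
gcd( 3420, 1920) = 60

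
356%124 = 108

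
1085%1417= 1085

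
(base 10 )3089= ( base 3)11020102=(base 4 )300101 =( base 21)702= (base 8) 6021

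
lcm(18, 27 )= 54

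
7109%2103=800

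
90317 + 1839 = 92156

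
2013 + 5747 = 7760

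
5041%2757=2284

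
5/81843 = 5/81843 =0.00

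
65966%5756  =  2650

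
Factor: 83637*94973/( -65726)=-7943256801/65726= - 2^(-1)*3^2*59^( - 1)*73^1 * 557^ ( -1 )*1301^1*9293^1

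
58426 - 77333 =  - 18907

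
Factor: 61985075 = 5^2 * 541^1*4583^1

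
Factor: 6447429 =3^2*23^1*31147^1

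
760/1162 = 380/581 = 0.65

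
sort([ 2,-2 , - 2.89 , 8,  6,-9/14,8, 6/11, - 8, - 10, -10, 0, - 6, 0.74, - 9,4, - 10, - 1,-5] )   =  [-10, - 10,-10 ,-9, - 8, - 6, - 5, - 2.89, - 2,-1,  -  9/14 , 0,  6/11,0.74,2,4,6,8,8]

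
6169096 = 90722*68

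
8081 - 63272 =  - 55191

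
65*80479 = 5231135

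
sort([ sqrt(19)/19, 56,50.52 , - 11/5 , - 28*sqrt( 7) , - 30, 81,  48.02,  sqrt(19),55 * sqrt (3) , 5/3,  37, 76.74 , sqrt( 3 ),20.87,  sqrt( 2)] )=[ - 28*sqrt(7 ), - 30, - 11/5,sqrt( 19)/19, sqrt( 2 ) , 5/3,sqrt ( 3),sqrt( 19),  20.87,37, 48.02,50.52 , 56,76.74,81,55*sqrt ( 3)]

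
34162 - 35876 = - 1714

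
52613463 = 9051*5813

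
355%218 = 137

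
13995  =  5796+8199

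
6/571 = 6/571  =  0.01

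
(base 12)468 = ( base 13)3B6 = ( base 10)656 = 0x290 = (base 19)1FA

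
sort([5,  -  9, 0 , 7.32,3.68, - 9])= [ - 9, - 9,0,3.68,5, 7.32]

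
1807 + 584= 2391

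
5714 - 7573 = -1859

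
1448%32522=1448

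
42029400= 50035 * 840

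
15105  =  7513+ 7592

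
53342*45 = 2400390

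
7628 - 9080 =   -  1452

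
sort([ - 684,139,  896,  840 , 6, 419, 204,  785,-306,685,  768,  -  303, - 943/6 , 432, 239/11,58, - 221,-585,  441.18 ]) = [ - 684, - 585,-306,- 303, - 221,-943/6, 6,239/11,58,139, 204, 419,432, 441.18,685, 768,785,840,896 ] 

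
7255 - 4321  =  2934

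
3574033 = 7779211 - 4205178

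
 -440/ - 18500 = 22/925 = 0.02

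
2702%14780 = 2702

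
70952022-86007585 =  - 15055563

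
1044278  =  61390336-60346058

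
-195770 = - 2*97885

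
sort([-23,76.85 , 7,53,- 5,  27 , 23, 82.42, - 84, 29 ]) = [  -  84, - 23 , - 5,  7,23,27,  29,53,76.85, 82.42] 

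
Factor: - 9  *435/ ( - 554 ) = 3915/554  =  2^ (-1)*3^3*5^1*29^1*277^( - 1)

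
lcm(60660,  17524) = 788580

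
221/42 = 221/42 = 5.26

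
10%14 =10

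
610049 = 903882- 293833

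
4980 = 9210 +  - 4230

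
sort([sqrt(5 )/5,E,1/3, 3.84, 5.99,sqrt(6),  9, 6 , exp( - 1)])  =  [ 1/3, exp( - 1),sqrt(5)/5,sqrt( 6),E,3.84, 5.99, 6,9]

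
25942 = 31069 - 5127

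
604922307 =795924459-191002152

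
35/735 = 1/21 = 0.05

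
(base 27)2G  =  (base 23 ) 31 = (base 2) 1000110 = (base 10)70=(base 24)2m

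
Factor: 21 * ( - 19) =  - 3^1*7^1*19^1 = - 399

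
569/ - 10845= - 569/10845 = -0.05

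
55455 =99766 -44311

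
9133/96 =95 + 13/96 = 95.14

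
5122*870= 4456140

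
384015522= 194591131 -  - 189424391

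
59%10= 9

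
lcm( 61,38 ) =2318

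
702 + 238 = 940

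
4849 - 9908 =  - 5059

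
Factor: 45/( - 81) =  -  3^( - 2 )*  5^1 = - 5/9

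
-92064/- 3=30688 + 0/1 = 30688.00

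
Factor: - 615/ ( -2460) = 1/4 = 2^( - 2 ) 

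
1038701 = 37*28073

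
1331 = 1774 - 443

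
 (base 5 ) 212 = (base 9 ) 63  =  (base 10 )57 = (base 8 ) 71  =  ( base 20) 2H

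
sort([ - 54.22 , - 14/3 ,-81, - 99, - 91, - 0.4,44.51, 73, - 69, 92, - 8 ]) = [ - 99 , - 91, - 81, - 69,- 54.22,-8, - 14/3, - 0.4, 44.51,73,92] 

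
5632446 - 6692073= - 1059627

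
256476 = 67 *3828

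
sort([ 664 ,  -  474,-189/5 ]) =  [-474,  -  189/5, 664 ]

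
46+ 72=118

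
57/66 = 19/22 = 0.86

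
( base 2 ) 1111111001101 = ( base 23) f8m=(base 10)8141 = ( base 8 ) 17715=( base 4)1333031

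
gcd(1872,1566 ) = 18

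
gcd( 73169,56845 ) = 1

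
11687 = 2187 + 9500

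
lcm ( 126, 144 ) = 1008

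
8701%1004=669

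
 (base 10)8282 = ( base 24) E92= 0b10000001011010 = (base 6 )102202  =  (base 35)6QM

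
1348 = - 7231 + 8579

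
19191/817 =19191/817 = 23.49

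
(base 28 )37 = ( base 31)2t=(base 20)4B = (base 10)91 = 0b1011011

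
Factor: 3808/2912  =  13^( - 1) *17^1  =  17/13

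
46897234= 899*52166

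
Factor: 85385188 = 2^2*7^1*173^1*17627^1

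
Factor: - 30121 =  - 7^1*13^1 * 331^1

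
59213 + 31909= 91122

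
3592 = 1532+2060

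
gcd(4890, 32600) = 1630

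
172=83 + 89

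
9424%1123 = 440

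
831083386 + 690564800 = 1521648186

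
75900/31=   2448 + 12/31 = 2448.39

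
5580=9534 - 3954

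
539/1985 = 539/1985=0.27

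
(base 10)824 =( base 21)1I5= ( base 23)1cj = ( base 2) 1100111000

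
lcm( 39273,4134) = 78546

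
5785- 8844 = -3059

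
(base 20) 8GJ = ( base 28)4EB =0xdd3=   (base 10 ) 3539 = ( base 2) 110111010011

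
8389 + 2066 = 10455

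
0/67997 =0 = 0.00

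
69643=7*9949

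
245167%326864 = 245167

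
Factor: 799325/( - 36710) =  - 2^ (  -  1 )*5^1*3671^( - 1)*31973^1 =- 159865/7342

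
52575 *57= 2996775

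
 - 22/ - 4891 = 22/4891 =0.00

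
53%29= 24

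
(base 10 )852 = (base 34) P2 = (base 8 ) 1524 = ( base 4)31110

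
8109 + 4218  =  12327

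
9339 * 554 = 5173806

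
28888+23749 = 52637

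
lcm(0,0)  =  0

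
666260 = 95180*7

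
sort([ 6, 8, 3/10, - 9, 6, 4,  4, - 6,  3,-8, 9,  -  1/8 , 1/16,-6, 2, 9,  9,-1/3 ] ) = [-9,  -  8, - 6, - 6, - 1/3, - 1/8,  1/16 , 3/10,  2, 3,  4,4 , 6 , 6, 8, 9, 9, 9 ] 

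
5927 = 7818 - 1891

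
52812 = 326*162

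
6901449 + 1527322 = 8428771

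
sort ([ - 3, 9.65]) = [ - 3, 9.65 ] 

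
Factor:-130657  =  -130657^1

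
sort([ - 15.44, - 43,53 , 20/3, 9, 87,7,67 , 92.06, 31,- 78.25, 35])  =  [ - 78.25,  -  43,  -  15.44, 20/3, 7, 9, 31, 35, 53, 67,87, 92.06 ] 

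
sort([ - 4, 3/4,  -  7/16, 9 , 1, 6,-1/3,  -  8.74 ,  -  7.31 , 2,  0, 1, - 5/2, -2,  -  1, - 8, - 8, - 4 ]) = [  -  8.74,  -  8, - 8,-7.31, - 4,-4,  -  5/2, - 2 , - 1,-7/16,- 1/3,0, 3/4 , 1,1,  2, 6 , 9 ] 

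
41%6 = 5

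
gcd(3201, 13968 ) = 291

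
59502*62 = 3689124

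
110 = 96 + 14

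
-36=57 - 93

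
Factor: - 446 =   -  2^1*223^1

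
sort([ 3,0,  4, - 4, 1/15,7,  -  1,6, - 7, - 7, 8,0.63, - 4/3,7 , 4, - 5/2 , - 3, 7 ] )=[ - 7, - 7, - 4,- 3, - 5/2 , - 4/3, - 1,  0, 1/15,0.63,  3,  4, 4,6,7,  7,7 , 8] 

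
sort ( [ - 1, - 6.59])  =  [ - 6.59, - 1]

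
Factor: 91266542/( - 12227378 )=-45633271/6113689 = - 31^1*1472041^1*6113689^ (-1)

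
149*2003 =298447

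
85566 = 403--85163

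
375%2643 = 375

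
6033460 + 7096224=13129684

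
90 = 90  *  1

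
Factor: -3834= - 2^1*3^3*71^1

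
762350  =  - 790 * ( - 965)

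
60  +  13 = 73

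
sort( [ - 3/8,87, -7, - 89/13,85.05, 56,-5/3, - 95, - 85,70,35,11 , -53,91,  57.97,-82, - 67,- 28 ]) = [ - 95, - 85,-82, - 67,- 53, - 28 ,  -  7, - 89/13, - 5/3, - 3/8, 11,35,56, 57.97,70,85.05,87, 91 ]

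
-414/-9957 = 138/3319 =0.04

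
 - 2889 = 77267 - 80156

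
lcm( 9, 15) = 45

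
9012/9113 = 9012/9113 = 0.99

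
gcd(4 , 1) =1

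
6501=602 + 5899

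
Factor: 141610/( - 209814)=-3^(-1)*5^1*7^2*11^(-2 ) = -245/363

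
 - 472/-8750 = 236/4375= 0.05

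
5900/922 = 2950/461 = 6.40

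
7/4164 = 7/4164 = 0.00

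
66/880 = 3/40= 0.07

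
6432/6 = 1072 =1072.00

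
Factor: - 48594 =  - 2^1 * 3^1*7^1 * 13^1*89^1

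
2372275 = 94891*25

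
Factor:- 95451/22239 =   -  31817/7413= -3^( - 1)*7^( - 1)*353^ ( - 1 )* 31817^1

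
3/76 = 3/76 = 0.04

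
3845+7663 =11508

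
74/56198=37/28099 = 0.00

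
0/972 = 0 = 0.00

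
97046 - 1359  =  95687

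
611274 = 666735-55461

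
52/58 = 26/29 = 0.90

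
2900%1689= 1211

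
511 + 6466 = 6977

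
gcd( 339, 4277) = 1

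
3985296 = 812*4908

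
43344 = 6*7224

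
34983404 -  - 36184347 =71167751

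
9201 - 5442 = 3759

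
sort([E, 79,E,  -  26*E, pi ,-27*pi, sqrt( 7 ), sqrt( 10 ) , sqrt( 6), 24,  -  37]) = [ - 27*pi, - 26*E, - 37, sqrt( 6),sqrt( 7), E, E, pi,sqrt( 10),24, 79]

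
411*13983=5747013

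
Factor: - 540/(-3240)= 1/6=2^( - 1) * 3^( - 1) 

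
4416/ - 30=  - 736/5 = - 147.20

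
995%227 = 87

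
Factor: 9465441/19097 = 3^1 * 13^( - 2)*113^( - 1)*3155147^1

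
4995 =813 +4182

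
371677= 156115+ 215562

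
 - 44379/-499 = 44379/499 = 88.94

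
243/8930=243/8930=0.03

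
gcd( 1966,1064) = 2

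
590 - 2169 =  - 1579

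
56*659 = 36904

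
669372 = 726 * 922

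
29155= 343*85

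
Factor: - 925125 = - 3^1*5^3 * 2467^1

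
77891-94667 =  - 16776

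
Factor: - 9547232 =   -  2^5*61^1 * 67^1*73^1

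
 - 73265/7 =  - 10467 + 4/7 = - 10466.43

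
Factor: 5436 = 2^2*3^2*151^1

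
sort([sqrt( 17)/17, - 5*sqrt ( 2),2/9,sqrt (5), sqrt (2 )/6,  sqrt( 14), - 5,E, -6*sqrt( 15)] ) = [ - 6*sqrt( 15 ), - 5*sqrt( 2), - 5 , 2/9 , sqrt(2) /6,sqrt( 17) /17,sqrt( 5),E,sqrt( 14 ) ] 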